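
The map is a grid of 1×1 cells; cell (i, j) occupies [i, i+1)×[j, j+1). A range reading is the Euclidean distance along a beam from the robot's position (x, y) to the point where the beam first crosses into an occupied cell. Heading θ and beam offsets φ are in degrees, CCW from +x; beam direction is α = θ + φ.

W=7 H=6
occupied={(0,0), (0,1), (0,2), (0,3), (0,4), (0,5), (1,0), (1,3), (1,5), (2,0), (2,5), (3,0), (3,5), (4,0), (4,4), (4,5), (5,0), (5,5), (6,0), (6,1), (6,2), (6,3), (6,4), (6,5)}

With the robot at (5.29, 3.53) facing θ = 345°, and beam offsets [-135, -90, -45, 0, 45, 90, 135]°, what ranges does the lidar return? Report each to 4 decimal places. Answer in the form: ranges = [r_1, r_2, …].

ranges = [4.9537, 2.6192, 1.4200, 0.7350, 0.8198, 1.5219, 0.5800]

beam 1: φ=-135°, α=210°
  direction (-0.8660, -0.5000); cell (5,3); t to first gridline: x 0.3349, y 1.0600 (then +1.1547 / +2.0000)
    (4,3) via x @ 0.3349
    (4,2) via y @ 1.0600
    (3,2) via x @ 1.4896
    (2,2) via x @ 2.6443
    (2,1) via y @ 3.0600
    (1,1) via x @ 3.7990
    (0,1) via x @ 4.9537  # hit
  → r_1 = 4.9537
beam 2: φ=-90°, α=255°
  direction (-0.2588, -0.9659); cell (5,3); t to first gridline: x 1.1205, y 0.5487 (then +3.8637 / +1.0353)
    (5,2) via y @ 0.5487
    (4,2) via x @ 1.1205
    (4,1) via y @ 1.5840
    (4,0) via y @ 2.6192  # hit
  → r_2 = 2.6192
beam 3: φ=-45°, α=300°
  direction (0.5000, -0.8660); cell (5,3); t to first gridline: x 1.4200, y 0.6120 (then +2.0000 / +1.1547)
    (5,2) via y @ 0.6120
    (6,2) via x @ 1.4200  # hit
  → r_3 = 1.4200
beam 4: φ=0°, α=345°
  direction (0.9659, -0.2588); cell (5,3); t to first gridline: x 0.7350, y 2.0478 (then +1.0353 / +3.8637)
    (6,3) via x @ 0.7350  # hit
  → r_4 = 0.7350
beam 5: φ=45°, α=30°
  direction (0.8660, 0.5000); cell (5,3); t to first gridline: x 0.8198, y 0.9400 (then +1.1547 / +2.0000)
    (6,3) via x @ 0.8198  # hit
  → r_5 = 0.8198
beam 6: φ=90°, α=75°
  direction (0.2588, 0.9659); cell (5,3); t to first gridline: x 2.7432, y 0.4866 (then +3.8637 / +1.0353)
    (5,4) via y @ 0.4866
    (5,5) via y @ 1.5219  # hit
  → r_6 = 1.5219
beam 7: φ=135°, α=120°
  direction (-0.5000, 0.8660); cell (5,3); t to first gridline: x 0.5800, y 0.5427 (then +2.0000 / +1.1547)
    (5,4) via y @ 0.5427
    (4,4) via x @ 0.5800  # hit
  → r_7 = 0.5800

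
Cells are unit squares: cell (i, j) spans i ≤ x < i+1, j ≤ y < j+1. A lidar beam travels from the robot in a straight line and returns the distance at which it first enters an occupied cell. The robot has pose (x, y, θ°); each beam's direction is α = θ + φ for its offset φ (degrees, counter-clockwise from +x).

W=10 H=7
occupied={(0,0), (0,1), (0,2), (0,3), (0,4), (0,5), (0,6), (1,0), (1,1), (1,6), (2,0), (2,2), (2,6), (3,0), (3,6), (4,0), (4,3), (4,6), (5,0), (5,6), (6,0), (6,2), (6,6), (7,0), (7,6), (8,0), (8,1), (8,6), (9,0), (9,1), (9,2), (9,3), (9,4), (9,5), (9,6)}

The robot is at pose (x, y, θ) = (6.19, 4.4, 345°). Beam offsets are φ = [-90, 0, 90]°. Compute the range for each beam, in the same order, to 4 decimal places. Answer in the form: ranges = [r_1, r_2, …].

ranges = [3.5199, 2.9091, 1.6564]

beam 1: φ=-90°, α=255°
  direction (-0.2588, -0.9659); cell (6,4); t to first gridline: x 0.7341, y 0.4141 (then +3.8637 / +1.0353)
    (6,3) via y @ 0.4141
    (5,3) via x @ 0.7341
    (5,2) via y @ 1.4494
    (5,1) via y @ 2.4847
    (5,0) via y @ 3.5199  # hit
  → r_1 = 3.5199
beam 2: φ=0°, α=345°
  direction (0.9659, -0.2588); cell (6,4); t to first gridline: x 0.8386, y 1.5455 (then +1.0353 / +3.8637)
    (7,4) via x @ 0.8386
    (7,3) via y @ 1.5455
    (8,3) via x @ 1.8738
    (9,3) via x @ 2.9091  # hit
  → r_2 = 2.9091
beam 3: φ=90°, α=75°
  direction (0.2588, 0.9659); cell (6,4); t to first gridline: x 3.1296, y 0.6212 (then +3.8637 / +1.0353)
    (6,5) via y @ 0.6212
    (6,6) via y @ 1.6564  # hit
  → r_3 = 1.6564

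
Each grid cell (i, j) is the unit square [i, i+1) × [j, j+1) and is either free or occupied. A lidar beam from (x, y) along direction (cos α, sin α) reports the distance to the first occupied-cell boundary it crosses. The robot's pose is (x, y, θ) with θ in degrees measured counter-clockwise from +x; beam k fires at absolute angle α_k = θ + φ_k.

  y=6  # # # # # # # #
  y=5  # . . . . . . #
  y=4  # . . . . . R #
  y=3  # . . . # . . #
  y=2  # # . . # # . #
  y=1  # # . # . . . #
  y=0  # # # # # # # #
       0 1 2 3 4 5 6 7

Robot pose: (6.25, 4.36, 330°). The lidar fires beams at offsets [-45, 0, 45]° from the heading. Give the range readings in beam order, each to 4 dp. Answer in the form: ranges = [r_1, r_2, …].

beam 1: φ=-45°, α=285°
  d=(0.2588,-0.9659)  start (6,4)  tX=2.8978 tY=0.3727  stride 1/|dx|=3.8637 1/|dy|=1.0353
    cross y-line → (6,3), t=0.3727
    cross y-line → (6,2), t=1.4080
    cross y-line → (6,1), t=2.4433
    cross x-line → (7,1), t=2.8978 (wall)
  → r_1 = 2.8978
beam 2: φ=0°, α=330°
  d=(0.8660,-0.5000)  start (6,4)  tX=0.8660 tY=0.7200  stride 1/|dx|=1.1547 1/|dy|=2.0000
    cross y-line → (6,3), t=0.7200
    cross x-line → (7,3), t=0.8660 (wall)
  → r_2 = 0.8660
beam 3: φ=45°, α=15°
  d=(0.9659,0.2588)  start (6,4)  tX=0.7765 tY=2.4728  stride 1/|dx|=1.0353 1/|dy|=3.8637
    cross x-line → (7,4), t=0.7765 (wall)
  → r_3 = 0.7765

ranges = [2.8978, 0.8660, 0.7765]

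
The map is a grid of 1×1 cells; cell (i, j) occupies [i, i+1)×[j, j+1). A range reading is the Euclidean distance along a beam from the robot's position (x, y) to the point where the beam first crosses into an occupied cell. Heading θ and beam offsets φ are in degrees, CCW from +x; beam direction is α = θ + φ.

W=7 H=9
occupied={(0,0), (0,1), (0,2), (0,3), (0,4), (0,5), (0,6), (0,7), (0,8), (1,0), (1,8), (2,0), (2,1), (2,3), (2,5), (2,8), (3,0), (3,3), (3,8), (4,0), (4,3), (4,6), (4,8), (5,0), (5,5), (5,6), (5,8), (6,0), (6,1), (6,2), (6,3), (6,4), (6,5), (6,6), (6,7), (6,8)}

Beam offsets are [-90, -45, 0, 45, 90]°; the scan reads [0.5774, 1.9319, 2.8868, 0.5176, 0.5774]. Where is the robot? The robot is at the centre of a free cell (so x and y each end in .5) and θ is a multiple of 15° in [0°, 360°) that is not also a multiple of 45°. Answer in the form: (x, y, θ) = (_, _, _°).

The pose lattice has 27·16 = 432 candidates. Test each by forward raycasting.
  (1.5, 4.5, 165°): beam 1 = 3.6235 ≠ 0.5774 ✗
  (3.5, 5.5, 330°): beam 1 = 1.7321 ≠ 0.5774 ✗
  (3.5, 6.5, 105°): beam 1 = 0.5176 ≠ 0.5774 ✗
  (2.5, 6.5, 330°): beam 2 = 0.5176 ≠ 1.9319 ✗
  (3.5, 1.5, 330°): beam 2 = 0.5176 ≠ 1.9319 ✗
  …
  (2.5, 4.5, 30°): r_1=0.5774, r_2=1.9319, r_3=2.8868, r_4=0.5176, r_5=0.5774 — all match ✓
No second candidate reproduces the full scan.

(x, y, θ) = (2.5, 4.5, 30°)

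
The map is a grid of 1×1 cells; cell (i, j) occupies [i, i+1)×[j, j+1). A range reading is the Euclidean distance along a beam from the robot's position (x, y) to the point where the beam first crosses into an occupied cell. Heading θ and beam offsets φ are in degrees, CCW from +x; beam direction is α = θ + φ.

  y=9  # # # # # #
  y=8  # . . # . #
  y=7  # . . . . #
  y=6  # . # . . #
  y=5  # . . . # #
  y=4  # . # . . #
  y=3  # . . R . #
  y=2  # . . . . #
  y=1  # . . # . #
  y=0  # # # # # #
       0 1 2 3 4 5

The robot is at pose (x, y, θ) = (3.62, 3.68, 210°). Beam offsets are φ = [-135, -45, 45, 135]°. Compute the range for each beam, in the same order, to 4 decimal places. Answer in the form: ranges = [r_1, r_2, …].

beam 1: φ=-135°, α=75°
  direction (0.2588, 0.9659); cell (3,3); t to first gridline: x 1.4682, y 0.3313 (then +3.8637 / +1.0353)
    (3,4) via y @ 0.3313
    (3,5) via y @ 1.3666
    (4,5) via x @ 1.4682  # hit
  → r_1 = 1.4682
beam 2: φ=-45°, α=165°
  direction (-0.9659, 0.2588); cell (3,3); t to first gridline: x 0.6419, y 1.2364 (then +1.0353 / +3.8637)
    (2,3) via x @ 0.6419
    (2,4) via y @ 1.2364  # hit
  → r_2 = 1.2364
beam 3: φ=45°, α=255°
  direction (-0.2588, -0.9659); cell (3,3); t to first gridline: x 2.3955, y 0.7040 (then +3.8637 / +1.0353)
    (3,2) via y @ 0.7040
    (3,1) via y @ 1.7393  # hit
  → r_3 = 1.7393
beam 4: φ=135°, α=345°
  direction (0.9659, -0.2588); cell (3,3); t to first gridline: x 0.3934, y 2.6273 (then +1.0353 / +3.8637)
    (4,3) via x @ 0.3934
    (5,3) via x @ 1.4287  # hit
  → r_4 = 1.4287

ranges = [1.4682, 1.2364, 1.7393, 1.4287]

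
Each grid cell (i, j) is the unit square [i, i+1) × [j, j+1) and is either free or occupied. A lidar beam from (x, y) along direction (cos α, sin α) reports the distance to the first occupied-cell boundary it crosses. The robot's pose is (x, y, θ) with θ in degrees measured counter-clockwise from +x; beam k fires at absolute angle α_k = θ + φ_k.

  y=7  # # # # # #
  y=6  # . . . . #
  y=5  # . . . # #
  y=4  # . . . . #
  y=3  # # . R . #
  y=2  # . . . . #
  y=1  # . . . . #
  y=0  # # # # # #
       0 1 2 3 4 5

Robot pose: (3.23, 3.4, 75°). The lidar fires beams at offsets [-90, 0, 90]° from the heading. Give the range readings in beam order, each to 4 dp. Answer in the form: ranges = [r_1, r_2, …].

ranges = [1.8324, 3.7270, 1.2734]

beam 1: φ=-90°, α=345°
  cosα=0.9659 sinα=-0.2588 | (3,3) | tMaxX 0.7972 tMaxY 1.5455 | tΔX 1.0353 tΔY 3.8637
    t=0.7972 [x] (4,3)
    t=1.5455 [y] (4,2)
    t=1.8324 [x] (5,2) — stop
  → r_1 = 1.8324
beam 2: φ=0°, α=75°
  cosα=0.2588 sinα=0.9659 | (3,3) | tMaxX 2.9751 tMaxY 0.6212 | tΔX 3.8637 tΔY 1.0353
    t=0.6212 [y] (3,4)
    t=1.6564 [y] (3,5)
    t=2.6917 [y] (3,6)
    t=2.9751 [x] (4,6)
    t=3.7270 [y] (4,7) — stop
  → r_2 = 3.7270
beam 3: φ=90°, α=165°
  cosα=-0.9659 sinα=0.2588 | (3,3) | tMaxX 0.2381 tMaxY 2.3182 | tΔX 1.0353 tΔY 3.8637
    t=0.2381 [x] (2,3)
    t=1.2734 [x] (1,3) — stop
  → r_3 = 1.2734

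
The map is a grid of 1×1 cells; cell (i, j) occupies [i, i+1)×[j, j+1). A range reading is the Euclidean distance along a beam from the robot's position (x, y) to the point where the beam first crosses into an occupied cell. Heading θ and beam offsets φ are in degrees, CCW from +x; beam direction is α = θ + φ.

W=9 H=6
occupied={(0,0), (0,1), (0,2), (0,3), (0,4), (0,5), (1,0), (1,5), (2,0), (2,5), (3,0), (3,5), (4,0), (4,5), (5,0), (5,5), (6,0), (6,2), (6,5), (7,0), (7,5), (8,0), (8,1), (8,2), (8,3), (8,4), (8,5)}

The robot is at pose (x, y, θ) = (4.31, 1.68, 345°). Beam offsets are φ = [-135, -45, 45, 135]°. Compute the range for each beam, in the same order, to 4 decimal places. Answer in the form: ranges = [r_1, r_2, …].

beam 1: φ=-135°, α=210°
  cosα=-0.8660 sinα=-0.5000 | (4,1) | tMaxX 0.3580 tMaxY 1.3600 | tΔX 1.1547 tΔY 2.0000
    t=0.3580 [x] (3,1)
    t=1.3600 [y] (3,0) — stop
  → r_1 = 1.3600
beam 2: φ=-45°, α=300°
  cosα=0.5000 sinα=-0.8660 | (4,1) | tMaxX 1.3800 tMaxY 0.7852 | tΔX 2.0000 tΔY 1.1547
    t=0.7852 [y] (4,0) — stop
  → r_2 = 0.7852
beam 3: φ=45°, α=30°
  cosα=0.8660 sinα=0.5000 | (4,1) | tMaxX 0.7967 tMaxY 0.6400 | tΔX 1.1547 tΔY 2.0000
    t=0.6400 [y] (4,2)
    t=0.7967 [x] (5,2)
    t=1.9514 [x] (6,2) — stop
  → r_3 = 1.9514
beam 4: φ=135°, α=120°
  cosα=-0.5000 sinα=0.8660 | (4,1) | tMaxX 0.6200 tMaxY 0.3695 | tΔX 2.0000 tΔY 1.1547
    t=0.3695 [y] (4,2)
    t=0.6200 [x] (3,2)
    t=1.5242 [y] (3,3)
    t=2.6200 [x] (2,3)
    t=2.6789 [y] (2,4)
    t=3.8336 [y] (2,5) — stop
  → r_4 = 3.8336

ranges = [1.3600, 0.7852, 1.9514, 3.8336]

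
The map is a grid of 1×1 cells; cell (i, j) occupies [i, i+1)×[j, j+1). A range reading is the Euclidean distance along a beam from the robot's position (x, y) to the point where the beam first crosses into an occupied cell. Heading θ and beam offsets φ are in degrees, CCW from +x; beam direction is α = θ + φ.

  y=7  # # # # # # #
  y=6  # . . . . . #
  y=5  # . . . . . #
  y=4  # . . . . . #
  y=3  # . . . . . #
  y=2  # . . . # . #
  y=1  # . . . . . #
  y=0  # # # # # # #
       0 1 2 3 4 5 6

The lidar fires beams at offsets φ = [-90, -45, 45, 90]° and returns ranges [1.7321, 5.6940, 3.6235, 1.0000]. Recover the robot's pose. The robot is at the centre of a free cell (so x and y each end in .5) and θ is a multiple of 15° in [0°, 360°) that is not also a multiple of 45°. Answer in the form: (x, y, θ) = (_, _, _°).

Candidates: 29 free-cell centres × 16 headings = 464 poses. Raycast each; keep the one whose scan matches to 4 dp.
  (4.5, 6.5, 195°): beam 1 = 0.5176 ≠ 1.7321 ✗
  (4.5, 1.5, 285°): beam 1 = 1.9319 ≠ 1.7321 ✗
  (2.5, 3.5, 105°): beam 1 = 3.6235 ≠ 1.7321 ✗
  (4.5, 6.5, 105°): beam 1 = 1.5529 ≠ 1.7321 ✗
  (2.5, 5.5, 195°): beam 1 = 1.5529 ≠ 1.7321 ✗
  …
  (2.5, 6.5, 300°): r_1=1.7321, r_2=5.6940, r_3=3.6235, r_4=1.0000 — all match ✓
No second candidate reproduces the full scan.

(x, y, θ) = (2.5, 6.5, 300°)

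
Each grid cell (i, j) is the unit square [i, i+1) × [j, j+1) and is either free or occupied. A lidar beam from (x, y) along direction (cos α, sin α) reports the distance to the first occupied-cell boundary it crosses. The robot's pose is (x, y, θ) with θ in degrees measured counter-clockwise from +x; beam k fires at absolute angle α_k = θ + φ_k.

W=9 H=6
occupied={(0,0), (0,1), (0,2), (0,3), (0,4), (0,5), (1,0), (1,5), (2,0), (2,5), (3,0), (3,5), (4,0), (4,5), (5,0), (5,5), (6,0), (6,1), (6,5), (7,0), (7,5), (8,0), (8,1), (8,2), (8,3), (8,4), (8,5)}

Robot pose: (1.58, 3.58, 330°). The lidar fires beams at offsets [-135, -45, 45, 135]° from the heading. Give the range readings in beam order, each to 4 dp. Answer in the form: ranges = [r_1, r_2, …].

ranges = [0.6005, 2.6710, 5.4865, 1.4701]

beam 1: φ=-135°, α=195°
  direction (-0.9659, -0.2588); cell (1,3); t to first gridline: x 0.6005, y 2.2409 (then +1.0353 / +3.8637)
    (0,3) via x @ 0.6005  # hit
  → r_1 = 0.6005
beam 2: φ=-45°, α=285°
  direction (0.2588, -0.9659); cell (1,3); t to first gridline: x 1.6228, y 0.6005 (then +3.8637 / +1.0353)
    (1,2) via y @ 0.6005
    (2,2) via x @ 1.6228
    (2,1) via y @ 1.6357
    (2,0) via y @ 2.6710  # hit
  → r_2 = 2.6710
beam 3: φ=45°, α=15°
  direction (0.9659, 0.2588); cell (1,3); t to first gridline: x 0.4348, y 1.6228 (then +1.0353 / +3.8637)
    (2,3) via x @ 0.4348
    (3,3) via x @ 1.4701
    (3,4) via y @ 1.6228
    (4,4) via x @ 2.5054
    (5,4) via x @ 3.5406
    (6,4) via x @ 4.5759
    (6,5) via y @ 5.4865  # hit
  → r_3 = 5.4865
beam 4: φ=135°, α=105°
  direction (-0.2588, 0.9659); cell (1,3); t to first gridline: x 2.2409, y 0.4348 (then +3.8637 / +1.0353)
    (1,4) via y @ 0.4348
    (1,5) via y @ 1.4701  # hit
  → r_4 = 1.4701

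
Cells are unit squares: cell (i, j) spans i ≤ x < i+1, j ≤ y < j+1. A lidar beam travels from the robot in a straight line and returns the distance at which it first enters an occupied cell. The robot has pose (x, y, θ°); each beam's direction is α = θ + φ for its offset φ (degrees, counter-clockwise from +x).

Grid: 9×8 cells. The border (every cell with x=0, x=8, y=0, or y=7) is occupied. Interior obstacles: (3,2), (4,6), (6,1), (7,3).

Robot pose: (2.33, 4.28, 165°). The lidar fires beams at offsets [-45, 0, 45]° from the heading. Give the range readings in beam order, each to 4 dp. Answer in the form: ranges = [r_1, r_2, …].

beam 1: φ=-45°, α=120°
  dir = (cos 120°, sin 120°) = (-0.5000, 0.8660); from cell (2,4)
  next x-line at t=0.6600, next y-line at t=0.8314; Δt_x=2.0000, Δt_y=1.1547
    x: enter (1,4) at t=0.6600
    y: enter (1,5) at t=0.8314
    y: enter (1,6) at t=1.9861
    x: enter (0,6) at t=2.6600 ← occupied
  → r_1 = 2.6600
beam 2: φ=0°, α=165°
  dir = (cos 165°, sin 165°) = (-0.9659, 0.2588); from cell (2,4)
  next x-line at t=0.3416, next y-line at t=2.7819; Δt_x=1.0353, Δt_y=3.8637
    x: enter (1,4) at t=0.3416
    x: enter (0,4) at t=1.3769 ← occupied
  → r_2 = 1.3769
beam 3: φ=45°, α=210°
  dir = (cos 210°, sin 210°) = (-0.8660, -0.5000); from cell (2,4)
  next x-line at t=0.3811, next y-line at t=0.5600; Δt_x=1.1547, Δt_y=2.0000
    x: enter (1,4) at t=0.3811
    y: enter (1,3) at t=0.5600
    x: enter (0,3) at t=1.5358 ← occupied
  → r_3 = 1.5358

ranges = [2.6600, 1.3769, 1.5358]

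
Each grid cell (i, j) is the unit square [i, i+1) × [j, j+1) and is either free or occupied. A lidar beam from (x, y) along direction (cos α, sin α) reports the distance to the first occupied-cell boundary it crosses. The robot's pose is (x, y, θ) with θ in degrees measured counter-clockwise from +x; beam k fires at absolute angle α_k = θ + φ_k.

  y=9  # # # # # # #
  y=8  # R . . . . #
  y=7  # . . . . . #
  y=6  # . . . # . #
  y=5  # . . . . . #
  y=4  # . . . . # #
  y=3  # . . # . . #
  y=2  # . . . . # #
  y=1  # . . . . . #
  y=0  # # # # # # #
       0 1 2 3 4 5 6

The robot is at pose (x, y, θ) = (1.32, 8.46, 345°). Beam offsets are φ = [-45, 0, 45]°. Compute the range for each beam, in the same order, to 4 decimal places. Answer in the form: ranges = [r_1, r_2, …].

ranges = [5.1500, 4.8451, 1.0800]

beam 1: φ=-45°, α=300°
  cosα=0.5000 sinα=-0.8660 | (1,8) | tMaxX 1.3600 tMaxY 0.5312 | tΔX 2.0000 tΔY 1.1547
    t=0.5312 [y] (1,7)
    t=1.3600 [x] (2,7)
    t=1.6859 [y] (2,6)
    t=2.8406 [y] (2,5)
    t=3.3600 [x] (3,5)
    t=3.9953 [y] (3,4)
    t=5.1500 [y] (3,3) — stop
  → r_1 = 5.1500
beam 2: φ=0°, α=345°
  cosα=0.9659 sinα=-0.2588 | (1,8) | tMaxX 0.7040 tMaxY 1.7773 | tΔX 1.0353 tΔY 3.8637
    t=0.7040 [x] (2,8)
    t=1.7393 [x] (3,8)
    t=1.7773 [y] (3,7)
    t=2.7745 [x] (4,7)
    t=3.8098 [x] (5,7)
    t=4.8451 [x] (6,7) — stop
  → r_2 = 4.8451
beam 3: φ=45°, α=30°
  cosα=0.8660 sinα=0.5000 | (1,8) | tMaxX 0.7852 tMaxY 1.0800 | tΔX 1.1547 tΔY 2.0000
    t=0.7852 [x] (2,8)
    t=1.0800 [y] (2,9) — stop
  → r_3 = 1.0800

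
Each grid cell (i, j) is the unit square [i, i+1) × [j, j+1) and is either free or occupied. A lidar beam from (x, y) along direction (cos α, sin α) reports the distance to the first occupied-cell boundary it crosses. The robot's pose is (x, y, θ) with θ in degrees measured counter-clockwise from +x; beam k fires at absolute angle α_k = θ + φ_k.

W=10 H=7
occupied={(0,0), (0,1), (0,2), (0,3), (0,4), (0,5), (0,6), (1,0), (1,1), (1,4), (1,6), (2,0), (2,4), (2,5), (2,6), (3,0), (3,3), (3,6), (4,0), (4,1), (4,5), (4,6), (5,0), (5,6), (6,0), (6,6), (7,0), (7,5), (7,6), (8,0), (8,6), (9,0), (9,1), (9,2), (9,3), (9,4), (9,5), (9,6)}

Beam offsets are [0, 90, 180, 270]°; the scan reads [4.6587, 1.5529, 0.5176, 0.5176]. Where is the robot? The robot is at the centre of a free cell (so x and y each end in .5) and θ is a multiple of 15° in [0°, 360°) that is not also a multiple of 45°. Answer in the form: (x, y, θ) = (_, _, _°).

(x, y, θ) = (5.5, 5.5, 285°)

Candidates: 32 free-cell centres × 16 headings = 512 poses. Raycast each; keep the one whose scan matches to 4 dp.
  (8.5, 1.5, 285°): beam 1 = 0.5176 ≠ 4.6587 ✗
  (8.5, 4.5, 345°): beam 1 = 0.5176 ≠ 4.6587 ✗
  (6.5, 1.5, 255°): beam 1 = 0.5176 ≠ 4.6587 ✗
  …
  (5.5, 5.5, 285°): r_1=4.6587, r_2=1.5529, r_3=0.5176, r_4=0.5176 — all match ✓
No second candidate reproduces the full scan.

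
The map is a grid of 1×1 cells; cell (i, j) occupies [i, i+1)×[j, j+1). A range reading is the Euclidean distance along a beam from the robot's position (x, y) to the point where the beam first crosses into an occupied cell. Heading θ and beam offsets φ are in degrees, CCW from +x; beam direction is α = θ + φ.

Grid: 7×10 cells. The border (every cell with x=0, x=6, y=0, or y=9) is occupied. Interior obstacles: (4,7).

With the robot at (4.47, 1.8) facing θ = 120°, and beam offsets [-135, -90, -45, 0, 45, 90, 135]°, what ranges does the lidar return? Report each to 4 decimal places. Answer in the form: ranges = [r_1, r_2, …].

beam 1: φ=-135°, α=345°
  dir = (cos 345°, sin 345°) = (0.9659, -0.2588); from cell (4,1)
  next x-line at t=0.5487, next y-line at t=3.0910; Δt_x=1.0353, Δt_y=3.8637
    x: enter (5,1) at t=0.5487
    x: enter (6,1) at t=1.5840 ← occupied
  → r_1 = 1.5840
beam 2: φ=-90°, α=30°
  dir = (cos 30°, sin 30°) = (0.8660, 0.5000); from cell (4,1)
  next x-line at t=0.6120, next y-line at t=0.4000; Δt_x=1.1547, Δt_y=2.0000
    y: enter (4,2) at t=0.4000
    x: enter (5,2) at t=0.6120
    x: enter (6,2) at t=1.7667 ← occupied
  → r_2 = 1.7667
beam 3: φ=-45°, α=75°
  dir = (cos 75°, sin 75°) = (0.2588, 0.9659); from cell (4,1)
  next x-line at t=2.0478, next y-line at t=0.2071; Δt_x=3.8637, Δt_y=1.0353
    y: enter (4,2) at t=0.2071
    y: enter (4,3) at t=1.2423
    x: enter (5,3) at t=2.0478
    y: enter (5,4) at t=2.2776
    y: enter (5,5) at t=3.3129
    y: enter (5,6) at t=4.3482
    y: enter (5,7) at t=5.3834
    x: enter (6,7) at t=5.9115 ← occupied
  → r_3 = 5.9115
beam 4: φ=0°, α=120°
  dir = (cos 120°, sin 120°) = (-0.5000, 0.8660); from cell (4,1)
  next x-line at t=0.9400, next y-line at t=0.2309; Δt_x=2.0000, Δt_y=1.1547
    y: enter (4,2) at t=0.2309
    x: enter (3,2) at t=0.9400
    y: enter (3,3) at t=1.3856
    y: enter (3,4) at t=2.5403
    x: enter (2,4) at t=2.9400
    y: enter (2,5) at t=3.6950
    y: enter (2,6) at t=4.8497
    x: enter (1,6) at t=4.9400
    y: enter (1,7) at t=6.0044
    x: enter (0,7) at t=6.9400 ← occupied
  → r_4 = 6.9400
beam 5: φ=45°, α=165°
  dir = (cos 165°, sin 165°) = (-0.9659, 0.2588); from cell (4,1)
  next x-line at t=0.4866, next y-line at t=0.7727; Δt_x=1.0353, Δt_y=3.8637
    x: enter (3,1) at t=0.4866
    y: enter (3,2) at t=0.7727
    x: enter (2,2) at t=1.5219
    x: enter (1,2) at t=2.5571
    x: enter (0,2) at t=3.5924 ← occupied
  → r_5 = 3.5924
beam 6: φ=90°, α=210°
  dir = (cos 210°, sin 210°) = (-0.8660, -0.5000); from cell (4,1)
  next x-line at t=0.5427, next y-line at t=1.6000; Δt_x=1.1547, Δt_y=2.0000
    x: enter (3,1) at t=0.5427
    y: enter (3,0) at t=1.6000 ← occupied
  → r_6 = 1.6000
beam 7: φ=135°, α=255°
  dir = (cos 255°, sin 255°) = (-0.2588, -0.9659); from cell (4,1)
  next x-line at t=1.8159, next y-line at t=0.8282; Δt_x=3.8637, Δt_y=1.0353
    y: enter (4,0) at t=0.8282 ← occupied
  → r_7 = 0.8282

ranges = [1.5840, 1.7667, 5.9115, 6.9400, 3.5924, 1.6000, 0.8282]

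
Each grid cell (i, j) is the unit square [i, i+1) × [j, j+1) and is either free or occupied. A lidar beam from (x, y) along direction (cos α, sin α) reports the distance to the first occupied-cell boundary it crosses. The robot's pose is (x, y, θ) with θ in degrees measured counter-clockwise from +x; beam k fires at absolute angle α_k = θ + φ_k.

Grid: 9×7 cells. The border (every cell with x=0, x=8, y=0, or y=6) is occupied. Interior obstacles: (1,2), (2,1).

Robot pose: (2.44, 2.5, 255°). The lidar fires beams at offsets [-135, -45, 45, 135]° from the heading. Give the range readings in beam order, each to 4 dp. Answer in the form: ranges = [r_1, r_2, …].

beam 1: φ=-135°, α=120°
  dir = (cos 120°, sin 120°) = (-0.5000, 0.8660); from cell (2,2)
  next x-line at t=0.8800, next y-line at t=0.5774; Δt_x=2.0000, Δt_y=1.1547
    y: enter (2,3) at t=0.5774
    x: enter (1,3) at t=0.8800
    y: enter (1,4) at t=1.7321
    x: enter (0,4) at t=2.8800 ← occupied
  → r_1 = 2.8800
beam 2: φ=-45°, α=210°
  dir = (cos 210°, sin 210°) = (-0.8660, -0.5000); from cell (2,2)
  next x-line at t=0.5081, next y-line at t=1.0000; Δt_x=1.1547, Δt_y=2.0000
    x: enter (1,2) at t=0.5081 ← occupied
  → r_2 = 0.5081
beam 3: φ=45°, α=300°
  dir = (cos 300°, sin 300°) = (0.5000, -0.8660); from cell (2,2)
  next x-line at t=1.1200, next y-line at t=0.5774; Δt_x=2.0000, Δt_y=1.1547
    y: enter (2,1) at t=0.5774 ← occupied
  → r_3 = 0.5774
beam 4: φ=135°, α=30°
  dir = (cos 30°, sin 30°) = (0.8660, 0.5000); from cell (2,2)
  next x-line at t=0.6466, next y-line at t=1.0000; Δt_x=1.1547, Δt_y=2.0000
    x: enter (3,2) at t=0.6466
    y: enter (3,3) at t=1.0000
    x: enter (4,3) at t=1.8013
    x: enter (5,3) at t=2.9560
    y: enter (5,4) at t=3.0000
    x: enter (6,4) at t=4.1107
    y: enter (6,5) at t=5.0000
    x: enter (7,5) at t=5.2654
    x: enter (8,5) at t=6.4201 ← occupied
  → r_4 = 6.4201

ranges = [2.8800, 0.5081, 0.5774, 6.4201]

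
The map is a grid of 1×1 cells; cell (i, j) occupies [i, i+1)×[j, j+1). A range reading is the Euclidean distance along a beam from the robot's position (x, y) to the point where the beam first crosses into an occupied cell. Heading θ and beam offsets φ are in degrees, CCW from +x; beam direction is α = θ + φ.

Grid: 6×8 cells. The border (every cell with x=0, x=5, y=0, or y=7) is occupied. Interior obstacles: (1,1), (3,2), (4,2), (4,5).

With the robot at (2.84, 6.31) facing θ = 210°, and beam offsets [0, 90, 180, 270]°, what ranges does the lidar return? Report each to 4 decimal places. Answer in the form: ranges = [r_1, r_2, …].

ranges = [2.1246, 3.8221, 1.3800, 0.7967]

beam 1: φ=0°, α=210°
  direction (-0.8660, -0.5000); cell (2,6); t to first gridline: x 0.9699, y 0.6200 (then +1.1547 / +2.0000)
    (2,5) via y @ 0.6200
    (1,5) via x @ 0.9699
    (0,5) via x @ 2.1246  # hit
  → r_1 = 2.1246
beam 2: φ=90°, α=300°
  direction (0.5000, -0.8660); cell (2,6); t to first gridline: x 0.3200, y 0.3580 (then +2.0000 / +1.1547)
    (3,6) via x @ 0.3200
    (3,5) via y @ 0.3580
    (3,4) via y @ 1.5127
    (4,4) via x @ 2.3200
    (4,3) via y @ 2.6674
    (4,2) via y @ 3.8221  # hit
  → r_2 = 3.8221
beam 3: φ=180°, α=30°
  direction (0.8660, 0.5000); cell (2,6); t to first gridline: x 0.1848, y 1.3800 (then +1.1547 / +2.0000)
    (3,6) via x @ 0.1848
    (4,6) via x @ 1.3395
    (4,7) via y @ 1.3800  # hit
  → r_3 = 1.3800
beam 4: φ=270°, α=120°
  direction (-0.5000, 0.8660); cell (2,6); t to first gridline: x 1.6800, y 0.7967 (then +2.0000 / +1.1547)
    (2,7) via y @ 0.7967  # hit
  → r_4 = 0.7967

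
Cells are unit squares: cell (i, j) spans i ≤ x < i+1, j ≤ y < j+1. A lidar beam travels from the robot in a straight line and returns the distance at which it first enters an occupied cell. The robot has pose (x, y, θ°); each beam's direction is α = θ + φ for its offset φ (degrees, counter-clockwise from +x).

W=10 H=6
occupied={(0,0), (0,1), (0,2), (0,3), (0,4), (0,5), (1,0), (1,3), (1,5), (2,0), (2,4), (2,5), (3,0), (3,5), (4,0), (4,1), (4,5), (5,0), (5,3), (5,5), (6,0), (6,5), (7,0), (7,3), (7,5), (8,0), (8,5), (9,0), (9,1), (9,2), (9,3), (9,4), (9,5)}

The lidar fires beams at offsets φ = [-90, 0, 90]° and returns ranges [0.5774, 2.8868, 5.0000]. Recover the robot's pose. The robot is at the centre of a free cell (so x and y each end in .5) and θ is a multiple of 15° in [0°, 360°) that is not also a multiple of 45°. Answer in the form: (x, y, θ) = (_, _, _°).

Candidates: 27 free-cell centres × 16 headings = 432 poses. Raycast each; keep the one whose scan matches to 4 dp.
  (1.5, 1.5, 285°): beam 1 = 0.5176 ≠ 0.5774 ✗
  (5.5, 1.5, 75°): beam 1 = 1.9319 ≠ 0.5774 ✗
  (8.5, 2.5, 150°): beam 1 = 1.0000 ≠ 0.5774 ✗
  (2.5, 2.5, 285°): beam 1 = 1.5529 ≠ 0.5774 ✗
  (1.5, 2.5, 330°): beam 1 = 1.0000 ≠ 0.5774 ✗
  …
  (2.5, 3.5, 240°): r_1=0.5774, r_2=2.8868, r_3=5.0000 — all match ✓
No second candidate reproduces the full scan.

(x, y, θ) = (2.5, 3.5, 240°)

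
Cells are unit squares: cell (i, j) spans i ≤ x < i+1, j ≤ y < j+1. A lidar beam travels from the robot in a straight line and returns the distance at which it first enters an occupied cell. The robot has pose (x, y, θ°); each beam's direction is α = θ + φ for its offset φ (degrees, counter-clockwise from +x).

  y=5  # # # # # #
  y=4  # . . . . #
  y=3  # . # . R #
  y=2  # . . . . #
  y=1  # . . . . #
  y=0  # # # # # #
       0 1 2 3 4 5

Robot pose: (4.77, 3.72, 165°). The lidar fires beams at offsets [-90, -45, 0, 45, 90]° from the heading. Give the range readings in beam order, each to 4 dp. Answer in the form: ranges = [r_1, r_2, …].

beam 1: φ=-90°, α=75°
  dir = (cos 75°, sin 75°) = (0.2588, 0.9659); from cell (4,3)
  next x-line at t=0.8887, next y-line at t=0.2899; Δt_x=3.8637, Δt_y=1.0353
    y: enter (4,4) at t=0.2899
    x: enter (5,4) at t=0.8887 ← occupied
  → r_1 = 0.8887
beam 2: φ=-45°, α=120°
  dir = (cos 120°, sin 120°) = (-0.5000, 0.8660); from cell (4,3)
  next x-line at t=1.5400, next y-line at t=0.3233; Δt_x=2.0000, Δt_y=1.1547
    y: enter (4,4) at t=0.3233
    y: enter (4,5) at t=1.4780 ← occupied
  → r_2 = 1.4780
beam 3: φ=0°, α=165°
  dir = (cos 165°, sin 165°) = (-0.9659, 0.2588); from cell (4,3)
  next x-line at t=0.7972, next y-line at t=1.0818; Δt_x=1.0353, Δt_y=3.8637
    x: enter (3,3) at t=0.7972
    y: enter (3,4) at t=1.0818
    x: enter (2,4) at t=1.8324
    x: enter (1,4) at t=2.8677
    x: enter (0,4) at t=3.9030 ← occupied
  → r_3 = 3.9030
beam 4: φ=45°, α=210°
  dir = (cos 210°, sin 210°) = (-0.8660, -0.5000); from cell (4,3)
  next x-line at t=0.8891, next y-line at t=1.4400; Δt_x=1.1547, Δt_y=2.0000
    x: enter (3,3) at t=0.8891
    y: enter (3,2) at t=1.4400
    x: enter (2,2) at t=2.0438
    x: enter (1,2) at t=3.1985
    y: enter (1,1) at t=3.4400
    x: enter (0,1) at t=4.3532 ← occupied
  → r_4 = 4.3532
beam 5: φ=90°, α=255°
  dir = (cos 255°, sin 255°) = (-0.2588, -0.9659); from cell (4,3)
  next x-line at t=2.9751, next y-line at t=0.7454; Δt_x=3.8637, Δt_y=1.0353
    y: enter (4,2) at t=0.7454
    y: enter (4,1) at t=1.7807
    y: enter (4,0) at t=2.8160 ← occupied
  → r_5 = 2.8160

ranges = [0.8887, 1.4780, 3.9030, 4.3532, 2.8160]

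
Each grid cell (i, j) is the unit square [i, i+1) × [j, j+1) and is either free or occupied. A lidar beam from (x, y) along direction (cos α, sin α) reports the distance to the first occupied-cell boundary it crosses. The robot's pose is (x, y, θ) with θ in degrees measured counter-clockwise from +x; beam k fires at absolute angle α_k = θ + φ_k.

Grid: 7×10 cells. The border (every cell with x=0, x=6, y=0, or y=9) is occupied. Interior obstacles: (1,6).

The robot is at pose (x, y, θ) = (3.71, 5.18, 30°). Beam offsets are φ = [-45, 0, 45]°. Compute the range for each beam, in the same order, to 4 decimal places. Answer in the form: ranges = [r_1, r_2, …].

beam 1: φ=-45°, α=345°
  dir = (cos 345°, sin 345°) = (0.9659, -0.2588); from cell (3,5)
  next x-line at t=0.3002, next y-line at t=0.6955; Δt_x=1.0353, Δt_y=3.8637
    x: enter (4,5) at t=0.3002
    y: enter (4,4) at t=0.6955
    x: enter (5,4) at t=1.3355
    x: enter (6,4) at t=2.3708 ← occupied
  → r_1 = 2.3708
beam 2: φ=0°, α=30°
  dir = (cos 30°, sin 30°) = (0.8660, 0.5000); from cell (3,5)
  next x-line at t=0.3349, next y-line at t=1.6400; Δt_x=1.1547, Δt_y=2.0000
    x: enter (4,5) at t=0.3349
    x: enter (5,5) at t=1.4896
    y: enter (5,6) at t=1.6400
    x: enter (6,6) at t=2.6443 ← occupied
  → r_2 = 2.6443
beam 3: φ=45°, α=75°
  dir = (cos 75°, sin 75°) = (0.2588, 0.9659); from cell (3,5)
  next x-line at t=1.1205, next y-line at t=0.8489; Δt_x=3.8637, Δt_y=1.0353
    y: enter (3,6) at t=0.8489
    x: enter (4,6) at t=1.1205
    y: enter (4,7) at t=1.8842
    y: enter (4,8) at t=2.9195
    y: enter (4,9) at t=3.9548 ← occupied
  → r_3 = 3.9548

ranges = [2.3708, 2.6443, 3.9548]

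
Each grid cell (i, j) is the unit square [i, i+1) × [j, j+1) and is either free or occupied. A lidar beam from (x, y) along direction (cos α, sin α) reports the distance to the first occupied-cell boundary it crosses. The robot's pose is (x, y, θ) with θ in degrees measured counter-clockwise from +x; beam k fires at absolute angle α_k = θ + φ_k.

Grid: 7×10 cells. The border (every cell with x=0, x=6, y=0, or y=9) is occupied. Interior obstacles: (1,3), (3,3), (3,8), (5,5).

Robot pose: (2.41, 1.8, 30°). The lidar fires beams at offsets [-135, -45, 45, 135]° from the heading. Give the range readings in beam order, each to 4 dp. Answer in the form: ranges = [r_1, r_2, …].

ranges = [0.8282, 3.0910, 7.4540, 1.4597]

beam 1: φ=-135°, α=255°
  cosα=-0.2588 sinα=-0.9659 | (2,1) | tMaxX 1.5841 tMaxY 0.8282 | tΔX 3.8637 tΔY 1.0353
    t=0.8282 [y] (2,0) — stop
  → r_1 = 0.8282
beam 2: φ=-45°, α=345°
  cosα=0.9659 sinα=-0.2588 | (2,1) | tMaxX 0.6108 tMaxY 3.0910 | tΔX 1.0353 tΔY 3.8637
    t=0.6108 [x] (3,1)
    t=1.6461 [x] (4,1)
    t=2.6814 [x] (5,1)
    t=3.0910 [y] (5,0) — stop
  → r_2 = 3.0910
beam 3: φ=45°, α=75°
  cosα=0.2588 sinα=0.9659 | (2,1) | tMaxX 2.2796 tMaxY 0.2071 | tΔX 3.8637 tΔY 1.0353
    t=0.2071 [y] (2,2)
    t=1.2423 [y] (2,3)
    t=2.2776 [y] (2,4)
    t=2.2796 [x] (3,4)
    t=3.3129 [y] (3,5)
    t=4.3482 [y] (3,6)
    t=5.3834 [y] (3,7)
    t=6.1433 [x] (4,7)
    t=6.4187 [y] (4,8)
    t=7.4540 [y] (4,9) — stop
  → r_3 = 7.4540
beam 4: φ=135°, α=165°
  cosα=-0.9659 sinα=0.2588 | (2,1) | tMaxX 0.4245 tMaxY 0.7727 | tΔX 1.0353 tΔY 3.8637
    t=0.4245 [x] (1,1)
    t=0.7727 [y] (1,2)
    t=1.4597 [x] (0,2) — stop
  → r_4 = 1.4597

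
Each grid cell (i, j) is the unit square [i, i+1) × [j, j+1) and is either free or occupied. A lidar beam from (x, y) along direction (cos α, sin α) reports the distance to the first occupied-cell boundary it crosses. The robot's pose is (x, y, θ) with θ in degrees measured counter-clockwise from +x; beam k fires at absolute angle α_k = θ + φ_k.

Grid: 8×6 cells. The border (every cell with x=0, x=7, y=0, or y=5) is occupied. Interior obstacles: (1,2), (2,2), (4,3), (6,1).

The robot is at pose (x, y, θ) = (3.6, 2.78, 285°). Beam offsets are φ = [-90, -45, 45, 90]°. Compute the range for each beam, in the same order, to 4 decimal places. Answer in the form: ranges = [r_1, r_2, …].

ranges = [0.6212, 2.0554, 2.7713, 0.8500]

beam 1: φ=-90°, α=195°
  cosα=-0.9659 sinα=-0.2588 | (3,2) | tMaxX 0.6212 tMaxY 3.0137 | tΔX 1.0353 tΔY 3.8637
    t=0.6212 [x] (2,2) — stop
  → r_1 = 0.6212
beam 2: φ=-45°, α=240°
  cosα=-0.5000 sinα=-0.8660 | (3,2) | tMaxX 1.2000 tMaxY 0.9007 | tΔX 2.0000 tΔY 1.1547
    t=0.9007 [y] (3,1)
    t=1.2000 [x] (2,1)
    t=2.0554 [y] (2,0) — stop
  → r_2 = 2.0554
beam 3: φ=45°, α=330°
  cosα=0.8660 sinα=-0.5000 | (3,2) | tMaxX 0.4619 tMaxY 1.5600 | tΔX 1.1547 tΔY 2.0000
    t=0.4619 [x] (4,2)
    t=1.5600 [y] (4,1)
    t=1.6166 [x] (5,1)
    t=2.7713 [x] (6,1) — stop
  → r_3 = 2.7713
beam 4: φ=90°, α=15°
  cosα=0.9659 sinα=0.2588 | (3,2) | tMaxX 0.4141 tMaxY 0.8500 | tΔX 1.0353 tΔY 3.8637
    t=0.4141 [x] (4,2)
    t=0.8500 [y] (4,3) — stop
  → r_4 = 0.8500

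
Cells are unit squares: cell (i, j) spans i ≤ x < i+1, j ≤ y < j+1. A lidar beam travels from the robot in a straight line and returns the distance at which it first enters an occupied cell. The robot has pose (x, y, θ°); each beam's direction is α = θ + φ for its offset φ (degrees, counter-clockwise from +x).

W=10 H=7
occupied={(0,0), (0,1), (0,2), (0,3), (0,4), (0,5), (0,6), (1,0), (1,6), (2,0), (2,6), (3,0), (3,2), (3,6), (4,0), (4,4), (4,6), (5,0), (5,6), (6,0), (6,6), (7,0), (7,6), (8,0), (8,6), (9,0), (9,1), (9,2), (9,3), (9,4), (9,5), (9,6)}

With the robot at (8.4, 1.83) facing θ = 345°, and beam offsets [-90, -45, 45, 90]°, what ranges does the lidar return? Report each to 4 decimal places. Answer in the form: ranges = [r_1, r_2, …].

ranges = [0.8593, 0.9584, 0.6928, 2.3182]

beam 1: φ=-90°, α=255°
  d=(-0.2588,-0.9659)  start (8,1)  tX=1.5455 tY=0.8593  stride 1/|dx|=3.8637 1/|dy|=1.0353
    cross y-line → (8,0), t=0.8593 (wall)
  → r_1 = 0.8593
beam 2: φ=-45°, α=300°
  d=(0.5000,-0.8660)  start (8,1)  tX=1.2000 tY=0.9584  stride 1/|dx|=2.0000 1/|dy|=1.1547
    cross y-line → (8,0), t=0.9584 (wall)
  → r_2 = 0.9584
beam 3: φ=45°, α=30°
  d=(0.8660,0.5000)  start (8,1)  tX=0.6928 tY=0.3400  stride 1/|dx|=1.1547 1/|dy|=2.0000
    cross y-line → (8,2), t=0.3400
    cross x-line → (9,2), t=0.6928 (wall)
  → r_3 = 0.6928
beam 4: φ=90°, α=75°
  d=(0.2588,0.9659)  start (8,1)  tX=2.3182 tY=0.1760  stride 1/|dx|=3.8637 1/|dy|=1.0353
    cross y-line → (8,2), t=0.1760
    cross y-line → (8,3), t=1.2113
    cross y-line → (8,4), t=2.2465
    cross x-line → (9,4), t=2.3182 (wall)
  → r_4 = 2.3182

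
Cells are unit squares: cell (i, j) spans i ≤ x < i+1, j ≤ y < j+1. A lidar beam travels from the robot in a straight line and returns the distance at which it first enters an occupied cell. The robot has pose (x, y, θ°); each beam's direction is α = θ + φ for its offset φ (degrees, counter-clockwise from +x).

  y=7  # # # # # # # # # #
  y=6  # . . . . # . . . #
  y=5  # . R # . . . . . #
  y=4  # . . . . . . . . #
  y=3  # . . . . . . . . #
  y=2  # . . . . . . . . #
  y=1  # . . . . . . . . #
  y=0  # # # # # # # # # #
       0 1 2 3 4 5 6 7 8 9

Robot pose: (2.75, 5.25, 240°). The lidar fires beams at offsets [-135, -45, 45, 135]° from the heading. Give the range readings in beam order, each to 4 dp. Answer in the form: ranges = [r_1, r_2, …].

ranges = [1.8117, 1.8117, 4.3999, 0.2588]

beam 1: φ=-135°, α=105°
  cosα=-0.2588 sinα=0.9659 | (2,5) | tMaxX 2.8978 tMaxY 0.7765 | tΔX 3.8637 tΔY 1.0353
    t=0.7765 [y] (2,6)
    t=1.8117 [y] (2,7) — stop
  → r_1 = 1.8117
beam 2: φ=-45°, α=195°
  cosα=-0.9659 sinα=-0.2588 | (2,5) | tMaxX 0.7765 tMaxY 0.9659 | tΔX 1.0353 tΔY 3.8637
    t=0.7765 [x] (1,5)
    t=0.9659 [y] (1,4)
    t=1.8117 [x] (0,4) — stop
  → r_2 = 1.8117
beam 3: φ=45°, α=285°
  cosα=0.2588 sinα=-0.9659 | (2,5) | tMaxX 0.9659 tMaxY 0.2588 | tΔX 3.8637 tΔY 1.0353
    t=0.2588 [y] (2,4)
    t=0.9659 [x] (3,4)
    t=1.2941 [y] (3,3)
    t=2.3294 [y] (3,2)
    t=3.3646 [y] (3,1)
    t=4.3999 [y] (3,0) — stop
  → r_3 = 4.3999
beam 4: φ=135°, α=15°
  cosα=0.9659 sinα=0.2588 | (2,5) | tMaxX 0.2588 tMaxY 2.8978 | tΔX 1.0353 tΔY 3.8637
    t=0.2588 [x] (3,5) — stop
  → r_4 = 0.2588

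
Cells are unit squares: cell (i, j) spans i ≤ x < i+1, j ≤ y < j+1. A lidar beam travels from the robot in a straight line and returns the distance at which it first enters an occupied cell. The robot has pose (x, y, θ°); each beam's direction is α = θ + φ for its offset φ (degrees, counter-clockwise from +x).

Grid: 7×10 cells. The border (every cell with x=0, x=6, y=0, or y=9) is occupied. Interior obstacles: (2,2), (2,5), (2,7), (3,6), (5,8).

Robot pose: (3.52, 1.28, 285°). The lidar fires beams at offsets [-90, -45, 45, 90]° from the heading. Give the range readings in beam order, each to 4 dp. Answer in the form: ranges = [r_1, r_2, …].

ranges = [1.0818, 0.3233, 0.5600, 2.5675]

beam 1: φ=-90°, α=195°
  dir = (cos 195°, sin 195°) = (-0.9659, -0.2588); from cell (3,1)
  next x-line at t=0.5383, next y-line at t=1.0818; Δt_x=1.0353, Δt_y=3.8637
    x: enter (2,1) at t=0.5383
    y: enter (2,0) at t=1.0818 ← occupied
  → r_1 = 1.0818
beam 2: φ=-45°, α=240°
  dir = (cos 240°, sin 240°) = (-0.5000, -0.8660); from cell (3,1)
  next x-line at t=1.0400, next y-line at t=0.3233; Δt_x=2.0000, Δt_y=1.1547
    y: enter (3,0) at t=0.3233 ← occupied
  → r_2 = 0.3233
beam 3: φ=45°, α=330°
  dir = (cos 330°, sin 330°) = (0.8660, -0.5000); from cell (3,1)
  next x-line at t=0.5543, next y-line at t=0.5600; Δt_x=1.1547, Δt_y=2.0000
    x: enter (4,1) at t=0.5543
    y: enter (4,0) at t=0.5600 ← occupied
  → r_3 = 0.5600
beam 4: φ=90°, α=15°
  dir = (cos 15°, sin 15°) = (0.9659, 0.2588); from cell (3,1)
  next x-line at t=0.4969, next y-line at t=2.7819; Δt_x=1.0353, Δt_y=3.8637
    x: enter (4,1) at t=0.4969
    x: enter (5,1) at t=1.5322
    x: enter (6,1) at t=2.5675 ← occupied
  → r_4 = 2.5675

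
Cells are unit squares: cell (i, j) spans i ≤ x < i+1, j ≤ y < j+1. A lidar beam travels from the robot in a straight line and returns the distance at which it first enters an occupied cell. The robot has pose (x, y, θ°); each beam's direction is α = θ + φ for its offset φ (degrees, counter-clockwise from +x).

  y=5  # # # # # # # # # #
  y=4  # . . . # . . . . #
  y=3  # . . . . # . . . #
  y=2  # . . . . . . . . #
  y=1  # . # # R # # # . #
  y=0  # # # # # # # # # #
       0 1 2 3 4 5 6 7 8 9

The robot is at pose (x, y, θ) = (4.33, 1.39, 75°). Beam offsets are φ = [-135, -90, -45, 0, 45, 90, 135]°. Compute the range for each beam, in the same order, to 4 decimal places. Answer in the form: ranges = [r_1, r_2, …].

beam 1: φ=-135°, α=300°
  dir = (cos 300°, sin 300°) = (0.5000, -0.8660); from cell (4,1)
  next x-line at t=1.3400, next y-line at t=0.4503; Δt_x=2.0000, Δt_y=1.1547
    y: enter (4,0) at t=0.4503 ← occupied
  → r_1 = 0.4503
beam 2: φ=-90°, α=345°
  dir = (cos 345°, sin 345°) = (0.9659, -0.2588); from cell (4,1)
  next x-line at t=0.6936, next y-line at t=1.5068; Δt_x=1.0353, Δt_y=3.8637
    x: enter (5,1) at t=0.6936 ← occupied
  → r_2 = 0.6936
beam 3: φ=-45°, α=30°
  dir = (cos 30°, sin 30°) = (0.8660, 0.5000); from cell (4,1)
  next x-line at t=0.7736, next y-line at t=1.2200; Δt_x=1.1547, Δt_y=2.0000
    x: enter (5,1) at t=0.7736 ← occupied
  → r_3 = 0.7736
beam 4: φ=0°, α=75°
  dir = (cos 75°, sin 75°) = (0.2588, 0.9659); from cell (4,1)
  next x-line at t=2.5887, next y-line at t=0.6315; Δt_x=3.8637, Δt_y=1.0353
    y: enter (4,2) at t=0.6315
    y: enter (4,3) at t=1.6668
    x: enter (5,3) at t=2.5887 ← occupied
  → r_4 = 2.5887
beam 5: φ=45°, α=120°
  dir = (cos 120°, sin 120°) = (-0.5000, 0.8660); from cell (4,1)
  next x-line at t=0.6600, next y-line at t=0.7044; Δt_x=2.0000, Δt_y=1.1547
    x: enter (3,1) at t=0.6600 ← occupied
  → r_5 = 0.6600
beam 6: φ=90°, α=165°
  dir = (cos 165°, sin 165°) = (-0.9659, 0.2588); from cell (4,1)
  next x-line at t=0.3416, next y-line at t=2.3569; Δt_x=1.0353, Δt_y=3.8637
    x: enter (3,1) at t=0.3416 ← occupied
  → r_6 = 0.3416
beam 7: φ=135°, α=210°
  dir = (cos 210°, sin 210°) = (-0.8660, -0.5000); from cell (4,1)
  next x-line at t=0.3811, next y-line at t=0.7800; Δt_x=1.1547, Δt_y=2.0000
    x: enter (3,1) at t=0.3811 ← occupied
  → r_7 = 0.3811

ranges = [0.4503, 0.6936, 0.7736, 2.5887, 0.6600, 0.3416, 0.3811]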